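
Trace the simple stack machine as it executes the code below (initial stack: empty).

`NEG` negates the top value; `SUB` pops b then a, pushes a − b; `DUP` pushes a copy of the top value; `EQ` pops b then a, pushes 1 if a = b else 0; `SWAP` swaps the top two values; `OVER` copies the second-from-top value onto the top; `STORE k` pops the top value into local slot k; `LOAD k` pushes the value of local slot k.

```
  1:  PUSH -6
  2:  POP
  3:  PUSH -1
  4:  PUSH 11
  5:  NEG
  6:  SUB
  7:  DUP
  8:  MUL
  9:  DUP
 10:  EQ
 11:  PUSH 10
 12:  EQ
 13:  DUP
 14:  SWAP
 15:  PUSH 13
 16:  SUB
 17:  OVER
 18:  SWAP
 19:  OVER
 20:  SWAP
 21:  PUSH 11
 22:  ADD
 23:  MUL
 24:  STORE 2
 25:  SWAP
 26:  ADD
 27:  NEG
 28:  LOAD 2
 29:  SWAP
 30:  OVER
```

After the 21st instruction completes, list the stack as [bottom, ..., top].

[0, 0, 0, -13, 11]

PUSH -6  [-6]
POP      []
PUSH -1  [-1]
PUSH 11  [-1, 11]
NEG      [-1, -11]
SUB      [10]
DUP      [10, 10]
MUL      [100]
DUP      [100, 100]
EQ       [1]
PUSH 10  [1, 10]
EQ       [0]
DUP      [0, 0]
SWAP     [0, 0]
PUSH 13  [0, 0, 13]
SUB      [0, -13]
OVER     [0, -13, 0]
SWAP     [0, 0, -13]
OVER     [0, 0, -13, 0]
SWAP     [0, 0, 0, -13]
PUSH 11  [0, 0, 0, -13, 11]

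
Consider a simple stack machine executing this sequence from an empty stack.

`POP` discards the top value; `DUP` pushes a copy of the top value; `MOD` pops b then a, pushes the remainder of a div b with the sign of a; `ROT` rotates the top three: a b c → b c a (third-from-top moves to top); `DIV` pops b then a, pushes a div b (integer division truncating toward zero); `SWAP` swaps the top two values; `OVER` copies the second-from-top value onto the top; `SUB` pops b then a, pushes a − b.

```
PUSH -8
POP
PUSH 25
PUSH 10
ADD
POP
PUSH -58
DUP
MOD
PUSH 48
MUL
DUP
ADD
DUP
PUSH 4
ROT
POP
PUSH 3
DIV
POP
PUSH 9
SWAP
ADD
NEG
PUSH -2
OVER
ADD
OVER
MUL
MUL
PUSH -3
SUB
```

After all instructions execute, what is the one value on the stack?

PUSH -8  : -8
POP      : (empty)
PUSH 25  : 25
PUSH 10  : 25 10
ADD      : 35
POP      : (empty)
PUSH -58 : -58
DUP      : -58 -58
MOD      : 0
PUSH 48  : 0 48
MUL      : 0
DUP      : 0 0
ADD      : 0
DUP      : 0 0
PUSH 4   : 0 0 4
ROT      : 0 4 0
POP      : 0 4
PUSH 3   : 0 4 3
DIV      : 0 1
POP      : 0
PUSH 9   : 0 9
SWAP     : 9 0
ADD      : 9
NEG      : -9
PUSH -2  : -9 -2
OVER     : -9 -2 -9
ADD      : -9 -11
OVER     : -9 -11 -9
MUL      : -9 99
MUL      : -891
PUSH -3  : -891 -3
SUB      : -888

-888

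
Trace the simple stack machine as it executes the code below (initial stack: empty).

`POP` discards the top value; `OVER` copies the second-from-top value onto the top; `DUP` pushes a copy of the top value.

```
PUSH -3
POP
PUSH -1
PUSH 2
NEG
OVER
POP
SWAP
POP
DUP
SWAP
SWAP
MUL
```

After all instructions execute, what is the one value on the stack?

4

PUSH -3  [-3]
POP      []
PUSH -1  [-1]
PUSH 2   [-1, 2]
NEG      [-1, -2]
OVER     [-1, -2, -1]
POP      [-1, -2]
SWAP     [-2, -1]
POP      [-2]
DUP      [-2, -2]
SWAP     [-2, -2]
SWAP     [-2, -2]
MUL      [4]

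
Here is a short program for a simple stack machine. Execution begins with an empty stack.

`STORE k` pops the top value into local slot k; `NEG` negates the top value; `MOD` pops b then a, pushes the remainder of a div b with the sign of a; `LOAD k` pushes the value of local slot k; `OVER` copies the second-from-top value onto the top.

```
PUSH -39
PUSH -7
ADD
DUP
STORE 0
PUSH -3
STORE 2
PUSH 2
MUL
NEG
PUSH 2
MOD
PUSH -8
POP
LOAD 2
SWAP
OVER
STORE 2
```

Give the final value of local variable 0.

-46

PUSH -39  -39
PUSH -7   -39 -7
ADD       -46
DUP       -46 -46
STORE 0   -46
PUSH -3   -46 -3
STORE 2   -46
PUSH 2    -46 2
MUL       -92
NEG       92
PUSH 2    92 2
MOD       0
PUSH -8   0 -8
POP       0
LOAD 2    0 -3
SWAP      -3 0
OVER      -3 0 -3
STORE 2   -3 0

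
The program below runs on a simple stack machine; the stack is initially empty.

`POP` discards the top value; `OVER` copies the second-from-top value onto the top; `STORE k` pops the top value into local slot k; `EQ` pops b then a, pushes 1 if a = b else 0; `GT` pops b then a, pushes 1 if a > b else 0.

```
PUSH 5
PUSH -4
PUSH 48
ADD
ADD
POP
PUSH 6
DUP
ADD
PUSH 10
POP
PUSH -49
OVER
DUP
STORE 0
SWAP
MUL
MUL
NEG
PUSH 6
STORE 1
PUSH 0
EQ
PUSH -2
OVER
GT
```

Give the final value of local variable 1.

6

PUSH 5    5
PUSH -4   5 -4
PUSH 48   5 -4 48
ADD       5 44
ADD       49
POP       (empty)
PUSH 6    6
DUP       6 6
ADD       12
PUSH 10   12 10
POP       12
PUSH -49  12 -49
OVER      12 -49 12
DUP       12 -49 12 12
STORE 0   12 -49 12
SWAP      12 12 -49
MUL       12 -588
MUL       -7056
NEG       7056
PUSH 6    7056 6
STORE 1   7056
PUSH 0    7056 0
EQ        0
PUSH -2   0 -2
OVER      0 -2 0
GT        0 0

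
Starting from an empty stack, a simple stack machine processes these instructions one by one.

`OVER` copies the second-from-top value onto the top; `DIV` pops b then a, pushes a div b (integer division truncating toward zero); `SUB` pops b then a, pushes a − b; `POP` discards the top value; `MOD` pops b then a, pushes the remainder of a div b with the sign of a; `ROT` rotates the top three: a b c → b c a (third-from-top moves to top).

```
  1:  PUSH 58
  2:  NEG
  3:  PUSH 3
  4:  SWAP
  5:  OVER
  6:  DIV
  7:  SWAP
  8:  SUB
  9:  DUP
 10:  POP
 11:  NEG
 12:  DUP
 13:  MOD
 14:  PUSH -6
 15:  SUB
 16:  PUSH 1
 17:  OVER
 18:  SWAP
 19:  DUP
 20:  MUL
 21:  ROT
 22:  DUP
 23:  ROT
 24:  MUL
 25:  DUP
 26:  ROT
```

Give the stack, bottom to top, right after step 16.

[6, 1]

PUSH 58  [58]
NEG      [-58]
PUSH 3   [-58, 3]
SWAP     [3, -58]
OVER     [3, -58, 3]
DIV      [3, -19]
SWAP     [-19, 3]
SUB      [-22]
DUP      [-22, -22]
POP      [-22]
NEG      [22]
DUP      [22, 22]
MOD      [0]
PUSH -6  [0, -6]
SUB      [6]
PUSH 1   [6, 1]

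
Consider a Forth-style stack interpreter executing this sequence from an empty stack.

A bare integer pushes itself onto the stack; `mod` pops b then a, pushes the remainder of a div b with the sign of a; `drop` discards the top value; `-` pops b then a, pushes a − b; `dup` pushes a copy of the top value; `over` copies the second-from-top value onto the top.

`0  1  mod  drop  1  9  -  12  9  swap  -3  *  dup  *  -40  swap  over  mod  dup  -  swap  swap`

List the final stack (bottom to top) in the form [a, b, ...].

[-8, 9, -40, 0]

0    : 0
1    : 0 1
mod  : 0
drop : (empty)
1    : 1
9    : 1 9
-    : -8
12   : -8 12
9    : -8 12 9
swap : -8 9 12
-3   : -8 9 12 -3
*    : -8 9 -36
dup  : -8 9 -36 -36
*    : -8 9 1296
-40  : -8 9 1296 -40
swap : -8 9 -40 1296
over : -8 9 -40 1296 -40
mod  : -8 9 -40 16
dup  : -8 9 -40 16 16
-    : -8 9 -40 0
swap : -8 9 0 -40
swap : -8 9 -40 0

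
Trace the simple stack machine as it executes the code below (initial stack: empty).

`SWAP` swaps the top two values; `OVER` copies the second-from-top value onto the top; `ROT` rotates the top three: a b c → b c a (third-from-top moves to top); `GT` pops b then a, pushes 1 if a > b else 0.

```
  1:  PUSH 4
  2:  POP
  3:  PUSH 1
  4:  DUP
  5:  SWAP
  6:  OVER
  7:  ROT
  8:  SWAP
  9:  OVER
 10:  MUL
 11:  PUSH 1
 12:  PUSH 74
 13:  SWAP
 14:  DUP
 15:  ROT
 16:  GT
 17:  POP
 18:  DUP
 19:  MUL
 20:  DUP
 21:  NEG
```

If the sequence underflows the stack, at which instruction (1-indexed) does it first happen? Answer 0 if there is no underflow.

PUSH 4  -> [4]
POP     -> []
PUSH 1  -> [1]
DUP     -> [1, 1]
SWAP    -> [1, 1]
OVER    -> [1, 1, 1]
ROT     -> [1, 1, 1]
SWAP    -> [1, 1, 1]
OVER    -> [1, 1, 1, 1]
MUL     -> [1, 1, 1]
PUSH 1  -> [1, 1, 1, 1]
PUSH 74 -> [1, 1, 1, 1, 74]
SWAP    -> [1, 1, 1, 74, 1]
DUP     -> [1, 1, 1, 74, 1, 1]
ROT     -> [1, 1, 1, 1, 1, 74]
GT      -> [1, 1, 1, 1, 0]
POP     -> [1, 1, 1, 1]
DUP     -> [1, 1, 1, 1, 1]
MUL     -> [1, 1, 1, 1]
DUP     -> [1, 1, 1, 1, 1]
NEG     -> [1, 1, 1, 1, -1]

0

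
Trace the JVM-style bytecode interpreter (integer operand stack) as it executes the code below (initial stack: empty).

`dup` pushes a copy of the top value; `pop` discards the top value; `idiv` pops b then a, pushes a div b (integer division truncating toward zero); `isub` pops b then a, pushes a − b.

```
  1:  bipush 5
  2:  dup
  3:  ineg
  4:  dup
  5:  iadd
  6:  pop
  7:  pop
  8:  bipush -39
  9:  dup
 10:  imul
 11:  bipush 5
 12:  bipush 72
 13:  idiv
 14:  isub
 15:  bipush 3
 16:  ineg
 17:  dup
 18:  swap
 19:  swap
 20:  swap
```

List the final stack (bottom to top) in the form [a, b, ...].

bipush 5   : [5]
dup        : [5, 5]
ineg       : [5, -5]
dup        : [5, -5, -5]
iadd       : [5, -10]
pop        : [5]
pop        : []
bipush -39 : [-39]
dup        : [-39, -39]
imul       : [1521]
bipush 5   : [1521, 5]
bipush 72  : [1521, 5, 72]
idiv       : [1521, 0]
isub       : [1521]
bipush 3   : [1521, 3]
ineg       : [1521, -3]
dup        : [1521, -3, -3]
swap       : [1521, -3, -3]
swap       : [1521, -3, -3]
swap       : [1521, -3, -3]

[1521, -3, -3]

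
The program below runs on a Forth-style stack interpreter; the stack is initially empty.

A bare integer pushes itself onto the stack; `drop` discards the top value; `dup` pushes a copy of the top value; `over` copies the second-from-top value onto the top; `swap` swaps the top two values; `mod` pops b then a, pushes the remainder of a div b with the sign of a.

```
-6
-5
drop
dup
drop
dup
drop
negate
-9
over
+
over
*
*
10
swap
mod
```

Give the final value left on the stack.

-6     → -6
-5     → -6 -5
drop   → -6
dup    → -6 -6
drop   → -6
dup    → -6 -6
drop   → -6
negate → 6
-9     → 6 -9
over   → 6 -9 6
+      → 6 -3
over   → 6 -3 6
*      → 6 -18
*      → -108
10     → -108 10
swap   → 10 -108
mod    → 10

10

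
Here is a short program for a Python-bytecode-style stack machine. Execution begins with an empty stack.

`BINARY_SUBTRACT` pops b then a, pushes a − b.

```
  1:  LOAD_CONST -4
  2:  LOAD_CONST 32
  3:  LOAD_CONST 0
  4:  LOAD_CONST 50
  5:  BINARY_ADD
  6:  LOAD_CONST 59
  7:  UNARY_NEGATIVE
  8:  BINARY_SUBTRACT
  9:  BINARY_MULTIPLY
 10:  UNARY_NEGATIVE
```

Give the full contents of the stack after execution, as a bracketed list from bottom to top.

[-4, -3488]

LOAD_CONST -4   -> -4
LOAD_CONST 32   -> -4 32
LOAD_CONST 0    -> -4 32 0
LOAD_CONST 50   -> -4 32 0 50
BINARY_ADD      -> -4 32 50
LOAD_CONST 59   -> -4 32 50 59
UNARY_NEGATIVE  -> -4 32 50 -59
BINARY_SUBTRACT -> -4 32 109
BINARY_MULTIPLY -> -4 3488
UNARY_NEGATIVE  -> -4 -3488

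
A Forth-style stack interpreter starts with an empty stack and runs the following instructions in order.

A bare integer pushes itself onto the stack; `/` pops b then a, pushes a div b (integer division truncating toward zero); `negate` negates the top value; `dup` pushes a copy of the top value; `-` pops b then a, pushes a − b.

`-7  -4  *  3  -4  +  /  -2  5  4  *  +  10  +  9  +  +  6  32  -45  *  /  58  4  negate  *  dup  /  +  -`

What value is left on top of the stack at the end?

-7     -> -7
-4     -> -7 -4
*      -> 28
3      -> 28 3
-4     -> 28 3 -4
+      -> 28 -1
/      -> -28
-2     -> -28 -2
5      -> -28 -2 5
4      -> -28 -2 5 4
*      -> -28 -2 20
+      -> -28 18
10     -> -28 18 10
+      -> -28 28
9      -> -28 28 9
+      -> -28 37
+      -> 9
6      -> 9 6
32     -> 9 6 32
-45    -> 9 6 32 -45
*      -> 9 6 -1440
/      -> 9 0
58     -> 9 0 58
4      -> 9 0 58 4
negate -> 9 0 58 -4
*      -> 9 0 -232
dup    -> 9 0 -232 -232
/      -> 9 0 1
+      -> 9 1
-      -> 8

8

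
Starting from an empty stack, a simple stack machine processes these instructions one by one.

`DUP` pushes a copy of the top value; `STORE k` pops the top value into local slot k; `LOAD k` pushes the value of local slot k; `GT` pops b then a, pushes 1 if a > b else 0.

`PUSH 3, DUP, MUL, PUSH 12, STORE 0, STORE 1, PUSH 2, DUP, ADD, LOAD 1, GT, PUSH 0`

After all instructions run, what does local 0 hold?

12

PUSH 3   3
DUP      3 3
MUL      9
PUSH 12  9 12
STORE 0  9
STORE 1  (empty)
PUSH 2   2
DUP      2 2
ADD      4
LOAD 1   4 9
GT       0
PUSH 0   0 0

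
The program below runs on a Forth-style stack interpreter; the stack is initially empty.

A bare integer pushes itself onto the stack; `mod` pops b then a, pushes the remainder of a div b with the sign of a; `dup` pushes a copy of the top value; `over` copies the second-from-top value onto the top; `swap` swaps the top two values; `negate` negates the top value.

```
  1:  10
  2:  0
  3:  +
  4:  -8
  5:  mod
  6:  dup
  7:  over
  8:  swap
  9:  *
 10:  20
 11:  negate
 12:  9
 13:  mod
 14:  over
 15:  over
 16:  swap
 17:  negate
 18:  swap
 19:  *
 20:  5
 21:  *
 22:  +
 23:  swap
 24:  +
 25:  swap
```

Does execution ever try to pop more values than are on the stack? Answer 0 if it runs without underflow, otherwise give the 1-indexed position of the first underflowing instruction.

10     → [10]
0      → [10, 0]
+      → [10]
-8     → [10, -8]
mod    → [2]
dup    → [2, 2]
over   → [2, 2, 2]
swap   → [2, 2, 2]
*      → [2, 4]
20     → [2, 4, 20]
negate → [2, 4, -20]
9      → [2, 4, -20, 9]
mod    → [2, 4, -2]
over   → [2, 4, -2, 4]
over   → [2, 4, -2, 4, -2]
swap   → [2, 4, -2, -2, 4]
negate → [2, 4, -2, -2, -4]
swap   → [2, 4, -2, -4, -2]
*      → [2, 4, -2, 8]
5      → [2, 4, -2, 8, 5]
*      → [2, 4, -2, 40]
+      → [2, 4, 38]
swap   → [2, 38, 4]
+      → [2, 42]
swap   → [42, 2]

0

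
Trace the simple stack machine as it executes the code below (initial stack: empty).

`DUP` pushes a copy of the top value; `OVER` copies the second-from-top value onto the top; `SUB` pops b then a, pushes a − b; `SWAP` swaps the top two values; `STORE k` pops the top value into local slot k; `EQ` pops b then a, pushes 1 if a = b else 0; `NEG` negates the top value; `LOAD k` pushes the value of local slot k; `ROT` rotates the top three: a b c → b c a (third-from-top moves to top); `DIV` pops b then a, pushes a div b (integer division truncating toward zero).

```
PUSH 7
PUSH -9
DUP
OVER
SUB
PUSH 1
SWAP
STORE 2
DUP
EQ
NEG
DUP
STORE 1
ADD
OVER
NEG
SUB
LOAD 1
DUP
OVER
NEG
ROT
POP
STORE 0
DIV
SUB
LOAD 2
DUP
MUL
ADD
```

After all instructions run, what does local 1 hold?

-1

PUSH 7  → [7]
PUSH -9 → [7, -9]
DUP     → [7, -9, -9]
OVER    → [7, -9, -9, -9]
SUB     → [7, -9, 0]
PUSH 1  → [7, -9, 0, 1]
SWAP    → [7, -9, 1, 0]
STORE 2 → [7, -9, 1]
DUP     → [7, -9, 1, 1]
EQ      → [7, -9, 1]
NEG     → [7, -9, -1]
DUP     → [7, -9, -1, -1]
STORE 1 → [7, -9, -1]
ADD     → [7, -10]
OVER    → [7, -10, 7]
NEG     → [7, -10, -7]
SUB     → [7, -3]
LOAD 1  → [7, -3, -1]
DUP     → [7, -3, -1, -1]
OVER    → [7, -3, -1, -1, -1]
NEG     → [7, -3, -1, -1, 1]
ROT     → [7, -3, -1, 1, -1]
POP     → [7, -3, -1, 1]
STORE 0 → [7, -3, -1]
DIV     → [7, 3]
SUB     → [4]
LOAD 2  → [4, 0]
DUP     → [4, 0, 0]
MUL     → [4, 0]
ADD     → [4]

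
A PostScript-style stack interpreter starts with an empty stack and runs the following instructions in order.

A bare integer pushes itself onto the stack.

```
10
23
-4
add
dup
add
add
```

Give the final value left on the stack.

10   [10]
23   [10, 23]
-4   [10, 23, -4]
add  [10, 19]
dup  [10, 19, 19]
add  [10, 38]
add  [48]

48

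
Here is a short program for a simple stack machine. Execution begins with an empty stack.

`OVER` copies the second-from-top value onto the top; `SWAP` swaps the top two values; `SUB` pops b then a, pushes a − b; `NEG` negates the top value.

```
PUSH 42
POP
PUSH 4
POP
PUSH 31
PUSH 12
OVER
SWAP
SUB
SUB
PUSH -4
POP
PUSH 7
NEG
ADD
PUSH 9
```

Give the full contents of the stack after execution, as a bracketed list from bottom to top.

[5, 9]

PUSH 42 : 42
POP     : (empty)
PUSH 4  : 4
POP     : (empty)
PUSH 31 : 31
PUSH 12 : 31 12
OVER    : 31 12 31
SWAP    : 31 31 12
SUB     : 31 19
SUB     : 12
PUSH -4 : 12 -4
POP     : 12
PUSH 7  : 12 7
NEG     : 12 -7
ADD     : 5
PUSH 9  : 5 9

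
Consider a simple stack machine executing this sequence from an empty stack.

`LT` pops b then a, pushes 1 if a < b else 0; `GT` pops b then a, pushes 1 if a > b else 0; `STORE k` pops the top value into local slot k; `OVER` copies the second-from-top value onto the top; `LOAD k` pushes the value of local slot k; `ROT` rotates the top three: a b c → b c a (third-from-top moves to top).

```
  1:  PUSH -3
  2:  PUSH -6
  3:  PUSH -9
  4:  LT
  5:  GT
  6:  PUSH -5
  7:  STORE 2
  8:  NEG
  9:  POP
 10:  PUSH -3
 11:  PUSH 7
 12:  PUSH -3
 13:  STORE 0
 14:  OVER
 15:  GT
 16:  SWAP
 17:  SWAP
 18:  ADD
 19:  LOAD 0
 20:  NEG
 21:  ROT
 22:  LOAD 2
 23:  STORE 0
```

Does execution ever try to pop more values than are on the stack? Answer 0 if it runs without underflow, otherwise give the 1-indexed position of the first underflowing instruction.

PUSH -3 -> [-3]
PUSH -6 -> [-3, -6]
PUSH -9 -> [-3, -6, -9]
LT      -> [-3, 0]
GT      -> [0]
PUSH -5 -> [0, -5]
STORE 2 -> [0]
NEG     -> [0]
POP     -> []
PUSH -3 -> [-3]
PUSH 7  -> [-3, 7]
PUSH -3 -> [-3, 7, -3]
STORE 0 -> [-3, 7]
OVER    -> [-3, 7, -3]
GT      -> [-3, 1]
SWAP    -> [1, -3]
SWAP    -> [-3, 1]
ADD     -> [-2]
LOAD 0  -> [-2, -3]
NEG     -> [-2, 3]
ROT  — needs 3 operands, stack has 2 → underflow

21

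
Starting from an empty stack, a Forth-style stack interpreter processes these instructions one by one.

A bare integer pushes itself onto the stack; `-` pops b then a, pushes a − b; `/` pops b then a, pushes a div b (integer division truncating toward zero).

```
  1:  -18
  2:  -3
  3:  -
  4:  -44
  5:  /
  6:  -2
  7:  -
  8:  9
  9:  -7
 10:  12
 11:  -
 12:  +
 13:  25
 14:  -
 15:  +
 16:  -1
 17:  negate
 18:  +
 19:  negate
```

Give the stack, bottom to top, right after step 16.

-18 → -18
-3  → -18 -3
-   → -15
-44 → -15 -44
/   → 0
-2  → 0 -2
-   → 2
9   → 2 9
-7  → 2 9 -7
12  → 2 9 -7 12
-   → 2 9 -19
+   → 2 -10
25  → 2 -10 25
-   → 2 -35
+   → -33
-1  → -33 -1

[-33, -1]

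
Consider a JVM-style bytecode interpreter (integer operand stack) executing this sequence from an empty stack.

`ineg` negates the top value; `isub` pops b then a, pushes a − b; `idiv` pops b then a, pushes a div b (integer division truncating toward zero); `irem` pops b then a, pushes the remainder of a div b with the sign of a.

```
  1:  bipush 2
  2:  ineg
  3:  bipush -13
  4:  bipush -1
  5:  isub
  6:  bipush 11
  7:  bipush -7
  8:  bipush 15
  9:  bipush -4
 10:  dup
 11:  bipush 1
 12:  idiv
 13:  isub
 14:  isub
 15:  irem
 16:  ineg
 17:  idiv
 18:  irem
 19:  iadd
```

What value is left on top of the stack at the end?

bipush 2    [2]
ineg        [-2]
bipush -13  [-2, -13]
bipush -1   [-2, -13, -1]
isub        [-2, -12]
bipush 11   [-2, -12, 11]
bipush -7   [-2, -12, 11, -7]
bipush 15   [-2, -12, 11, -7, 15]
bipush -4   [-2, -12, 11, -7, 15, -4]
dup         [-2, -12, 11, -7, 15, -4, -4]
bipush 1    [-2, -12, 11, -7, 15, -4, -4, 1]
idiv        [-2, -12, 11, -7, 15, -4, -4]
isub        [-2, -12, 11, -7, 15, 0]
isub        [-2, -12, 11, -7, 15]
irem        [-2, -12, 11, -7]
ineg        [-2, -12, 11, 7]
idiv        [-2, -12, 1]
irem        [-2, 0]
iadd        [-2]

-2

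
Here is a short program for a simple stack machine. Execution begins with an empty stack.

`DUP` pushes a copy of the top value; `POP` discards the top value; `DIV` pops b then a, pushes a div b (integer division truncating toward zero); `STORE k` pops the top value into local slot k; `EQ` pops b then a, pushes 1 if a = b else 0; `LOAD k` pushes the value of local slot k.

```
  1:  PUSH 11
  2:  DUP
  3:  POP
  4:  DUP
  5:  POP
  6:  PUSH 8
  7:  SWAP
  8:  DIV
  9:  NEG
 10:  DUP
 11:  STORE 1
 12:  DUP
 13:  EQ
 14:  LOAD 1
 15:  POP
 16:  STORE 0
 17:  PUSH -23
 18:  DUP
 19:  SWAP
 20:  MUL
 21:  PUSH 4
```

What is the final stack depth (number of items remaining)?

2

PUSH 11  → [11]
DUP      → [11, 11]
POP      → [11]
DUP      → [11, 11]
POP      → [11]
PUSH 8   → [11, 8]
SWAP     → [8, 11]
DIV      → [0]
NEG      → [0]
DUP      → [0, 0]
STORE 1  → [0]
DUP      → [0, 0]
EQ       → [1]
LOAD 1   → [1, 0]
POP      → [1]
STORE 0  → []
PUSH -23 → [-23]
DUP      → [-23, -23]
SWAP     → [-23, -23]
MUL      → [529]
PUSH 4   → [529, 4]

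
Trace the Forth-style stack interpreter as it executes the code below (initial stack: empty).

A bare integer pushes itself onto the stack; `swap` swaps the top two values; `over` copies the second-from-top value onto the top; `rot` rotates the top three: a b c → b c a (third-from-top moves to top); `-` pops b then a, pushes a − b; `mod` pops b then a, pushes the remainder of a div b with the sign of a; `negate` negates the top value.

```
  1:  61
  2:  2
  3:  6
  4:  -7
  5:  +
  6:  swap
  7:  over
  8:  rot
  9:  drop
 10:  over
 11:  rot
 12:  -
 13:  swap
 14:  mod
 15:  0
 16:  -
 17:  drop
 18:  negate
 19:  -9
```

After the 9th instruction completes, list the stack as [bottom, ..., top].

61   : [61]
2    : [61, 2]
6    : [61, 2, 6]
-7   : [61, 2, 6, -7]
+    : [61, 2, -1]
swap : [61, -1, 2]
over : [61, -1, 2, -1]
rot  : [61, 2, -1, -1]
drop : [61, 2, -1]

[61, 2, -1]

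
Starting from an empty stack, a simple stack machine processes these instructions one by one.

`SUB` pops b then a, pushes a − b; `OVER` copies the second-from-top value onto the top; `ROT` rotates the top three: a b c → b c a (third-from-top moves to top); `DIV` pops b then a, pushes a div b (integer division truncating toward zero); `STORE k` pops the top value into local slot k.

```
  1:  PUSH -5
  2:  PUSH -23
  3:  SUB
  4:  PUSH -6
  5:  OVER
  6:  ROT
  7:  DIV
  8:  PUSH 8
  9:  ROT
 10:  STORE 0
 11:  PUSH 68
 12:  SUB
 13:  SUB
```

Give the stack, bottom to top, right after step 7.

PUSH -5  → -5
PUSH -23 → -5 -23
SUB      → 18
PUSH -6  → 18 -6
OVER     → 18 -6 18
ROT      → -6 18 18
DIV      → -6 1

[-6, 1]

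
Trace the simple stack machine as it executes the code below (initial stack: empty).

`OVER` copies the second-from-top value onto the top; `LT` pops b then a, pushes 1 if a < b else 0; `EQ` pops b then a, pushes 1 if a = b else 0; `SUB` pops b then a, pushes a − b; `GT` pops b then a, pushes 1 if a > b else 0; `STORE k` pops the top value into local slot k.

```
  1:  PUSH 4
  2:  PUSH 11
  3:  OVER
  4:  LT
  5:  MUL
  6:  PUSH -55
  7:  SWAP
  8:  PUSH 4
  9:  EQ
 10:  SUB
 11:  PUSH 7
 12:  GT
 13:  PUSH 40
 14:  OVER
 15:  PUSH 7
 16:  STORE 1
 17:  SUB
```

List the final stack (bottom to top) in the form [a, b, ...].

PUSH 4   : [4]
PUSH 11  : [4, 11]
OVER     : [4, 11, 4]
LT       : [4, 0]
MUL      : [0]
PUSH -55 : [0, -55]
SWAP     : [-55, 0]
PUSH 4   : [-55, 0, 4]
EQ       : [-55, 0]
SUB      : [-55]
PUSH 7   : [-55, 7]
GT       : [0]
PUSH 40  : [0, 40]
OVER     : [0, 40, 0]
PUSH 7   : [0, 40, 0, 7]
STORE 1  : [0, 40, 0]
SUB      : [0, 40]

[0, 40]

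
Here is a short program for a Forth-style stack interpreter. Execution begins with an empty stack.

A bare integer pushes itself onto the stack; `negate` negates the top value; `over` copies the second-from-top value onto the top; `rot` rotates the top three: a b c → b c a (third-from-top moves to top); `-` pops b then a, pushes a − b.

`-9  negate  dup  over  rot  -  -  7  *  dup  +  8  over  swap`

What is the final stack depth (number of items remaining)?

3

-9     : -9
negate : 9
dup    : 9 9
over   : 9 9 9
rot    : 9 9 9
-      : 9 0
-      : 9
7      : 9 7
*      : 63
dup    : 63 63
+      : 126
8      : 126 8
over   : 126 8 126
swap   : 126 126 8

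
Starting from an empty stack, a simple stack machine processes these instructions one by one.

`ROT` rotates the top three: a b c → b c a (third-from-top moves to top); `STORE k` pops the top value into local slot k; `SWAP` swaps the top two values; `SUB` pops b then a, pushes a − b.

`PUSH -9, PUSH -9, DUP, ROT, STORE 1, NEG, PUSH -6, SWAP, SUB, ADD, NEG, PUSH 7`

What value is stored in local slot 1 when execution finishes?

PUSH -9 -> [-9]
PUSH -9 -> [-9, -9]
DUP     -> [-9, -9, -9]
ROT     -> [-9, -9, -9]
STORE 1 -> [-9, -9]
NEG     -> [-9, 9]
PUSH -6 -> [-9, 9, -6]
SWAP    -> [-9, -6, 9]
SUB     -> [-9, -15]
ADD     -> [-24]
NEG     -> [24]
PUSH 7  -> [24, 7]

-9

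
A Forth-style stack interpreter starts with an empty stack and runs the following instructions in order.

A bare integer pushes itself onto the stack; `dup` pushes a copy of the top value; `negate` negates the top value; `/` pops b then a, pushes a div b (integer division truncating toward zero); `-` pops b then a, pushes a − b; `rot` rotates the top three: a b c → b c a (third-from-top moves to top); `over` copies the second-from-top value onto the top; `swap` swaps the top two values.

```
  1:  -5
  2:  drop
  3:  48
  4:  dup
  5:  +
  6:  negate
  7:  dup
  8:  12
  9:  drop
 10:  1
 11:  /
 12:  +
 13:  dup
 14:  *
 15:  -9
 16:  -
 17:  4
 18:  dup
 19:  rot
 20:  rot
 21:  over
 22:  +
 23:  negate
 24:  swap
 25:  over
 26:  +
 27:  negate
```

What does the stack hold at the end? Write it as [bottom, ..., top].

-5     → [-5]
drop   → []
48     → [48]
dup    → [48, 48]
+      → [96]
negate → [-96]
dup    → [-96, -96]
12     → [-96, -96, 12]
drop   → [-96, -96]
1      → [-96, -96, 1]
/      → [-96, -96]
+      → [-192]
dup    → [-192, -192]
*      → [36864]
-9     → [36864, -9]
-      → [36873]
4      → [36873, 4]
dup    → [36873, 4, 4]
rot    → [4, 4, 36873]
rot    → [4, 36873, 4]
over   → [4, 36873, 4, 36873]
+      → [4, 36873, 36877]
negate → [4, 36873, -36877]
swap   → [4, -36877, 36873]
over   → [4, -36877, 36873, -36877]
+      → [4, -36877, -4]
negate → [4, -36877, 4]

[4, -36877, 4]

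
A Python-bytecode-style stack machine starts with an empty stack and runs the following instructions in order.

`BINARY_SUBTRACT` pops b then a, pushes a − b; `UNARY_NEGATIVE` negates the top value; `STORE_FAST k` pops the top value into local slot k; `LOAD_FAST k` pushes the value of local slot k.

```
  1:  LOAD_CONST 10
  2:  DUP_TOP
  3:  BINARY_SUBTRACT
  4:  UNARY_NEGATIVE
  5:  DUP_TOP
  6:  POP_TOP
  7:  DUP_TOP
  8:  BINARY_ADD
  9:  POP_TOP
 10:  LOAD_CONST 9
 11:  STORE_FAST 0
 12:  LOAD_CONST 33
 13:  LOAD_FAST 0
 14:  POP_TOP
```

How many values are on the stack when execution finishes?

1

LOAD_CONST 10   : [10]
DUP_TOP         : [10, 10]
BINARY_SUBTRACT : [0]
UNARY_NEGATIVE  : [0]
DUP_TOP         : [0, 0]
POP_TOP         : [0]
DUP_TOP         : [0, 0]
BINARY_ADD      : [0]
POP_TOP         : []
LOAD_CONST 9    : [9]
STORE_FAST 0    : []
LOAD_CONST 33   : [33]
LOAD_FAST 0     : [33, 9]
POP_TOP         : [33]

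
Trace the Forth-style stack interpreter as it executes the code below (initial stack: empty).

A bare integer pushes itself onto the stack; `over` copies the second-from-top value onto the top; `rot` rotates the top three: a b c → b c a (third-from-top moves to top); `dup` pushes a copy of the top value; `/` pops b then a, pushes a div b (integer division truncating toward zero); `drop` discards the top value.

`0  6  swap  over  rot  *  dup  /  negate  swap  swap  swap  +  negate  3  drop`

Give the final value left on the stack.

1

0      -> 0
6      -> 0 6
swap   -> 6 0
over   -> 6 0 6
rot    -> 0 6 6
*      -> 0 36
dup    -> 0 36 36
/      -> 0 1
negate -> 0 -1
swap   -> -1 0
swap   -> 0 -1
swap   -> -1 0
+      -> -1
negate -> 1
3      -> 1 3
drop   -> 1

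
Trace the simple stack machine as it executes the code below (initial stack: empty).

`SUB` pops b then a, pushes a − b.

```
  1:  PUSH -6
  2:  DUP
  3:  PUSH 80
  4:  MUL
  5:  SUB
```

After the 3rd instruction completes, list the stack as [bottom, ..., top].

PUSH -6  [-6]
DUP      [-6, -6]
PUSH 80  [-6, -6, 80]

[-6, -6, 80]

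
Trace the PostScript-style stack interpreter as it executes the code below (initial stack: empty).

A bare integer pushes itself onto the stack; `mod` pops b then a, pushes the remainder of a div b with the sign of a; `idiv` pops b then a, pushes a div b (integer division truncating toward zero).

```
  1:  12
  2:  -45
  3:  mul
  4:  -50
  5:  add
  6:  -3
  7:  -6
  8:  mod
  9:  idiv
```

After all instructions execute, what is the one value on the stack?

196

12   → [12]
-45  → [12, -45]
mul  → [-540]
-50  → [-540, -50]
add  → [-590]
-3   → [-590, -3]
-6   → [-590, -3, -6]
mod  → [-590, -3]
idiv → [196]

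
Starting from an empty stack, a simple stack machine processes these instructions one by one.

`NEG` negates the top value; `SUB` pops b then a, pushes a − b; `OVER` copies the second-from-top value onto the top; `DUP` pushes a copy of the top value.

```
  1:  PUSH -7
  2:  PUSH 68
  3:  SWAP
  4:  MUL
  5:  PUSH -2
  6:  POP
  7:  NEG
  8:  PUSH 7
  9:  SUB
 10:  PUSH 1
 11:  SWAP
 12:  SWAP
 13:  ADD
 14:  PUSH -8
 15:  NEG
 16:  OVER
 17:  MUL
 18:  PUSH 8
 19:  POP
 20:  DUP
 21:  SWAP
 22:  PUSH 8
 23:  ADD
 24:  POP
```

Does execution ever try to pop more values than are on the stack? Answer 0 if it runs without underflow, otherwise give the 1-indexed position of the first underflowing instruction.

0

PUSH -7 -> [-7]
PUSH 68 -> [-7, 68]
SWAP    -> [68, -7]
MUL     -> [-476]
PUSH -2 -> [-476, -2]
POP     -> [-476]
NEG     -> [476]
PUSH 7  -> [476, 7]
SUB     -> [469]
PUSH 1  -> [469, 1]
SWAP    -> [1, 469]
SWAP    -> [469, 1]
ADD     -> [470]
PUSH -8 -> [470, -8]
NEG     -> [470, 8]
OVER    -> [470, 8, 470]
MUL     -> [470, 3760]
PUSH 8  -> [470, 3760, 8]
POP     -> [470, 3760]
DUP     -> [470, 3760, 3760]
SWAP    -> [470, 3760, 3760]
PUSH 8  -> [470, 3760, 3760, 8]
ADD     -> [470, 3760, 3768]
POP     -> [470, 3760]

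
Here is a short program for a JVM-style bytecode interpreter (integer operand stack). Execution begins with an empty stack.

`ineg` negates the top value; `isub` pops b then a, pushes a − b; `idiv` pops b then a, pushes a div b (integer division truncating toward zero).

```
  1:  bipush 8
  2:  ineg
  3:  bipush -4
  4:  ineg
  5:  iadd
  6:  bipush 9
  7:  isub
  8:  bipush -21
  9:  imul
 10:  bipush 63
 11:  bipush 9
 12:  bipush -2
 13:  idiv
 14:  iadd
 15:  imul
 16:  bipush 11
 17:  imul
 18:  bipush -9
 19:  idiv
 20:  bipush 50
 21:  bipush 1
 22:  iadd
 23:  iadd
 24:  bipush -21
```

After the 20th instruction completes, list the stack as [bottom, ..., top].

[-19686, 50]

bipush 8   -> 8
ineg       -> -8
bipush -4  -> -8 -4
ineg       -> -8 4
iadd       -> -4
bipush 9   -> -4 9
isub       -> -13
bipush -21 -> -13 -21
imul       -> 273
bipush 63  -> 273 63
bipush 9   -> 273 63 9
bipush -2  -> 273 63 9 -2
idiv       -> 273 63 -4
iadd       -> 273 59
imul       -> 16107
bipush 11  -> 16107 11
imul       -> 177177
bipush -9  -> 177177 -9
idiv       -> -19686
bipush 50  -> -19686 50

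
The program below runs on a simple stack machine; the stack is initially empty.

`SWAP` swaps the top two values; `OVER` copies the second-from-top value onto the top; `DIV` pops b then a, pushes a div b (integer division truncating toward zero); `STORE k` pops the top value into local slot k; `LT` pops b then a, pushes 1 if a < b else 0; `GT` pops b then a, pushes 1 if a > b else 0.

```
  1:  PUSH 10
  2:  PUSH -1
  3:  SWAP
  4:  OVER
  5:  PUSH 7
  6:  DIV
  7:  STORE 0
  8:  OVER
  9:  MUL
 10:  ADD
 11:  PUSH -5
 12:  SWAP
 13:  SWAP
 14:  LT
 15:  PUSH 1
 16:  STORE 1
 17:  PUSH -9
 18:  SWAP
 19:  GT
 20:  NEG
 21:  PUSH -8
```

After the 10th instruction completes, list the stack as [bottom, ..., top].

[-11]

PUSH 10  10
PUSH -1  10 -1
SWAP     -1 10
OVER     -1 10 -1
PUSH 7   -1 10 -1 7
DIV      -1 10 0
STORE 0  -1 10
OVER     -1 10 -1
MUL      -1 -10
ADD      -11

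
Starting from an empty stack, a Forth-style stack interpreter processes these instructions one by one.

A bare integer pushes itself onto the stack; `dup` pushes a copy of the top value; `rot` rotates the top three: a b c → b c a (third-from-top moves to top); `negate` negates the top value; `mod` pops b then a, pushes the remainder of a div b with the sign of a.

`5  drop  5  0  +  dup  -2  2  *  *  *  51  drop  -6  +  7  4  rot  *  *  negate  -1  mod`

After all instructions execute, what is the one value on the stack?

0

5      → [5]
drop   → []
5      → [5]
0      → [5, 0]
+      → [5]
dup    → [5, 5]
-2     → [5, 5, -2]
2      → [5, 5, -2, 2]
*      → [5, 5, -4]
*      → [5, -20]
*      → [-100]
51     → [-100, 51]
drop   → [-100]
-6     → [-100, -6]
+      → [-106]
7      → [-106, 7]
4      → [-106, 7, 4]
rot    → [7, 4, -106]
*      → [7, -424]
*      → [-2968]
negate → [2968]
-1     → [2968, -1]
mod    → [0]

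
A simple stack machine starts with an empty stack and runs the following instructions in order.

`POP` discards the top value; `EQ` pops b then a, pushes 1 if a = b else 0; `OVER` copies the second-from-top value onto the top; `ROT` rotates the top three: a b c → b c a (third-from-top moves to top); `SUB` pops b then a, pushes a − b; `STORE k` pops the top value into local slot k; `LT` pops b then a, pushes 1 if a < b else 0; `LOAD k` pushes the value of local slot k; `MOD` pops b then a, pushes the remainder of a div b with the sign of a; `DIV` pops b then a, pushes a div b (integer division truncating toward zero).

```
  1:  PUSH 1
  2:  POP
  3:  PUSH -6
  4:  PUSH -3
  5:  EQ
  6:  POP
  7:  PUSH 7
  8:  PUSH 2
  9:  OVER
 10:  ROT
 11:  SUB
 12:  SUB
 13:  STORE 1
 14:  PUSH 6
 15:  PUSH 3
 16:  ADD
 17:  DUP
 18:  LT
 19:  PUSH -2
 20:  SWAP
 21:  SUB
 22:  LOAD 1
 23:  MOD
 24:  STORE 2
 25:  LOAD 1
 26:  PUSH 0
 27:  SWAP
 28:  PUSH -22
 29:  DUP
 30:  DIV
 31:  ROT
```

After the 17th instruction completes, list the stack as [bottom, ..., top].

[9, 9]

PUSH 1  → 1
POP     → (empty)
PUSH -6 → -6
PUSH -3 → -6 -3
EQ      → 0
POP     → (empty)
PUSH 7  → 7
PUSH 2  → 7 2
OVER    → 7 2 7
ROT     → 2 7 7
SUB     → 2 0
SUB     → 2
STORE 1 → (empty)
PUSH 6  → 6
PUSH 3  → 6 3
ADD     → 9
DUP     → 9 9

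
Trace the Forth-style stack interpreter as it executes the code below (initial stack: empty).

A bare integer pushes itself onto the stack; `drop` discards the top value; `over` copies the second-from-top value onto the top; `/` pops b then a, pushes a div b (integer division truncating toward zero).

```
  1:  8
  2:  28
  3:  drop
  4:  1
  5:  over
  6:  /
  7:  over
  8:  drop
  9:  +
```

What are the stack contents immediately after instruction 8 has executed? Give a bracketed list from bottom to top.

8    → [8]
28   → [8, 28]
drop → [8]
1    → [8, 1]
over → [8, 1, 8]
/    → [8, 0]
over → [8, 0, 8]
drop → [8, 0]

[8, 0]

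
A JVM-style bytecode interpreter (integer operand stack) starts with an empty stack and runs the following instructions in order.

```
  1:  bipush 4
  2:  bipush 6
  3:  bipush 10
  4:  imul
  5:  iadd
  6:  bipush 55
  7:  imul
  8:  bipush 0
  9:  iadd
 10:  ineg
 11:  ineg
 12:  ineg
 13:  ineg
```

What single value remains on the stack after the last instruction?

3520

bipush 4  → [4]
bipush 6  → [4, 6]
bipush 10 → [4, 6, 10]
imul      → [4, 60]
iadd      → [64]
bipush 55 → [64, 55]
imul      → [3520]
bipush 0  → [3520, 0]
iadd      → [3520]
ineg      → [-3520]
ineg      → [3520]
ineg      → [-3520]
ineg      → [3520]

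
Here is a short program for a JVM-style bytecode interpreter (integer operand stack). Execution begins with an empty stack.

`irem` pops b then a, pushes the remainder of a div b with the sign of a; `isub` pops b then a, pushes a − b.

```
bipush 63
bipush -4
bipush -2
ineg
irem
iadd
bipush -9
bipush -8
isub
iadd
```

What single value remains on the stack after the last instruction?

bipush 63  63
bipush -4  63 -4
bipush -2  63 -4 -2
ineg       63 -4 2
irem       63 0
iadd       63
bipush -9  63 -9
bipush -8  63 -9 -8
isub       63 -1
iadd       62

62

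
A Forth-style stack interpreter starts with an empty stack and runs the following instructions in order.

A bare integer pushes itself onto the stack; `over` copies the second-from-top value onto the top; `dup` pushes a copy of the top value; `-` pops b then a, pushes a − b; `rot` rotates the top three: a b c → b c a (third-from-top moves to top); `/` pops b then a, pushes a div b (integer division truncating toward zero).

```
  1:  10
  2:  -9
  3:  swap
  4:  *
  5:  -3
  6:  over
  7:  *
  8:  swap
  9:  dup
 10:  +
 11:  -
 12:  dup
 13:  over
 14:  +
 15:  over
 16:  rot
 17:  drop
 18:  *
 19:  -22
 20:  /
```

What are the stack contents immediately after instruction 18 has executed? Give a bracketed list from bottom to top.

[405000]

10   : [10]
-9   : [10, -9]
swap : [-9, 10]
*    : [-90]
-3   : [-90, -3]
over : [-90, -3, -90]
*    : [-90, 270]
swap : [270, -90]
dup  : [270, -90, -90]
+    : [270, -180]
-    : [450]
dup  : [450, 450]
over : [450, 450, 450]
+    : [450, 900]
over : [450, 900, 450]
rot  : [900, 450, 450]
drop : [900, 450]
*    : [405000]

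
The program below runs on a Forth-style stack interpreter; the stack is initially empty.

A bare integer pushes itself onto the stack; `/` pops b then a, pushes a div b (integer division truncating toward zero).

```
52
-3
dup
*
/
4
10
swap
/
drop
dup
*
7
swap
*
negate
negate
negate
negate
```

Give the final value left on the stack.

175

52     : 52
-3     : 52 -3
dup    : 52 -3 -3
*      : 52 9
/      : 5
4      : 5 4
10     : 5 4 10
swap   : 5 10 4
/      : 5 2
drop   : 5
dup    : 5 5
*      : 25
7      : 25 7
swap   : 7 25
*      : 175
negate : -175
negate : 175
negate : -175
negate : 175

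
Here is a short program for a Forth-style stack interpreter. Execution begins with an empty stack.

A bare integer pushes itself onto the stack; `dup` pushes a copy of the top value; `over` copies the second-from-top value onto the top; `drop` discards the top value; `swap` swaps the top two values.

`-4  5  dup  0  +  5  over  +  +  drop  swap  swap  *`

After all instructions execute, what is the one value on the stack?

-4   : [-4]
5    : [-4, 5]
dup  : [-4, 5, 5]
0    : [-4, 5, 5, 0]
+    : [-4, 5, 5]
5    : [-4, 5, 5, 5]
over : [-4, 5, 5, 5, 5]
+    : [-4, 5, 5, 10]
+    : [-4, 5, 15]
drop : [-4, 5]
swap : [5, -4]
swap : [-4, 5]
*    : [-20]

-20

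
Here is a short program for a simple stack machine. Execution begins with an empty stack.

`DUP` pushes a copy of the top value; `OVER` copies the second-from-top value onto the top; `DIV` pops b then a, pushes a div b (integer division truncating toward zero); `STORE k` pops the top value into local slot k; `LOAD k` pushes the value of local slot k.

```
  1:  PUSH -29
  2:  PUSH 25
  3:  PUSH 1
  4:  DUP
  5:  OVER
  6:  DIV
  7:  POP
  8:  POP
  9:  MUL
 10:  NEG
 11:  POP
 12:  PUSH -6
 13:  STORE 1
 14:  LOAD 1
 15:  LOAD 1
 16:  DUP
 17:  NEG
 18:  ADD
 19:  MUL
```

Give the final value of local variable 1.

PUSH -29 : [-29]
PUSH 25  : [-29, 25]
PUSH 1   : [-29, 25, 1]
DUP      : [-29, 25, 1, 1]
OVER     : [-29, 25, 1, 1, 1]
DIV      : [-29, 25, 1, 1]
POP      : [-29, 25, 1]
POP      : [-29, 25]
MUL      : [-725]
NEG      : [725]
POP      : []
PUSH -6  : [-6]
STORE 1  : []
LOAD 1   : [-6]
LOAD 1   : [-6, -6]
DUP      : [-6, -6, -6]
NEG      : [-6, -6, 6]
ADD      : [-6, 0]
MUL      : [0]

-6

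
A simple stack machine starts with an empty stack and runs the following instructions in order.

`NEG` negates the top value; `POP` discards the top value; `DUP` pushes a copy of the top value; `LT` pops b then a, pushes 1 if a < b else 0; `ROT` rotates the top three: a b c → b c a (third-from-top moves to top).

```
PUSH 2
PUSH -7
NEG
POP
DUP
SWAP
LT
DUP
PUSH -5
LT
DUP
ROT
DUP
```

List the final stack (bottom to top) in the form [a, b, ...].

[0, 0, 0, 0]

PUSH 2  → 2
PUSH -7 → 2 -7
NEG     → 2 7
POP     → 2
DUP     → 2 2
SWAP    → 2 2
LT      → 0
DUP     → 0 0
PUSH -5 → 0 0 -5
LT      → 0 0
DUP     → 0 0 0
ROT     → 0 0 0
DUP     → 0 0 0 0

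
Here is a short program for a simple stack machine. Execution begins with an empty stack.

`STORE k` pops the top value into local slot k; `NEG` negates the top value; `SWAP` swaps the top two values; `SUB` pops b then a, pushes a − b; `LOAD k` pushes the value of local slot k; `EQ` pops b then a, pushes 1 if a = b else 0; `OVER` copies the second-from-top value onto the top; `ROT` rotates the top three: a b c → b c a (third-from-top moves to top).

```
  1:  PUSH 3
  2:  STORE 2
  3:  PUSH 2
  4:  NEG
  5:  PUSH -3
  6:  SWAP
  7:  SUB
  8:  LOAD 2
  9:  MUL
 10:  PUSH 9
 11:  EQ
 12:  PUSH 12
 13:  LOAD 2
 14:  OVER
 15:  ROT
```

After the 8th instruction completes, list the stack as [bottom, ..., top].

PUSH 3  : 3
STORE 2 : (empty)
PUSH 2  : 2
NEG     : -2
PUSH -3 : -2 -3
SWAP    : -3 -2
SUB     : -1
LOAD 2  : -1 3

[-1, 3]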